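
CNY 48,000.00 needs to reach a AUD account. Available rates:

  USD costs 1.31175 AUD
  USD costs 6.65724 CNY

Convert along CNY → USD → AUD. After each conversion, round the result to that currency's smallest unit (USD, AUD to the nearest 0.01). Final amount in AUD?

AUD 9,457.98

CNY 48,000.00 ÷ 6.65724 = USD 7,210.20
USD 7,210.20 × 1.31175 = AUD 9,457.98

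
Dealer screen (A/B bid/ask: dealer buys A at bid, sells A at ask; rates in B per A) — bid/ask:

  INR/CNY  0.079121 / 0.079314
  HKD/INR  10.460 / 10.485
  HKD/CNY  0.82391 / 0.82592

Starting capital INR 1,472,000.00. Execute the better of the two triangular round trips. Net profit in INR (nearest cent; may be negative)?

Best loop INR → CNY → HKD → INR:
INR 1,472,000.00 × 0.079121 (sell INR at bid) = CNY 116,466.11
CNY 116,466.11 ÷ 0.82592 (buy HKD at ask) = HKD 141,013.79
HKD 141,013.79 × 10.460 (sell HKD at bid) = INR 1,475,004.28

Net profit: INR 3,004.28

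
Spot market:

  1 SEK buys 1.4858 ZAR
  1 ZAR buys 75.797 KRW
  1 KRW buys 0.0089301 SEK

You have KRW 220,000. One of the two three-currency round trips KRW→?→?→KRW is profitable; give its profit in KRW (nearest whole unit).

Profit: KRW 1,254

Profitable loop is KRW → SEK → ZAR → KRW:
KRW 220,000 × 0.0089301 = SEK 1,964.62
SEK 1,964.62 × 1.4858 = ZAR 2,919.04
ZAR 2,919.04 × 75.797 = KRW 221,254
Profit = KRW 221,254 − KRW 220,000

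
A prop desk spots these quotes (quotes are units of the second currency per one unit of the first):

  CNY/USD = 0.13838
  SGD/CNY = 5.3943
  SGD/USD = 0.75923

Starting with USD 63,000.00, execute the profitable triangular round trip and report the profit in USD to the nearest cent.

Profitable loop is USD → CNY → SGD → USD:
USD 63,000.00 ÷ 0.13838 = CNY 455,268.10
CNY 455,268.10 ÷ 5.3943 = SGD 84,397.99
SGD 84,397.99 × 0.75923 = USD 64,077.49
Profit = USD 64,077.49 − USD 63,000.00

Profit: USD 1,077.49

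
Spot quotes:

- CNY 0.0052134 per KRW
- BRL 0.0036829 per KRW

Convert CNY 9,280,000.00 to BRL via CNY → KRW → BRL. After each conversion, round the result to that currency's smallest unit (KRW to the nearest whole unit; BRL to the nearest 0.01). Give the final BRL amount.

CNY 9,280,000.00 ÷ 0.0052134 = KRW 1,780,028,388
KRW 1,780,028,388 × 0.0036829 = BRL 6,555,666.55

BRL 6,555,666.55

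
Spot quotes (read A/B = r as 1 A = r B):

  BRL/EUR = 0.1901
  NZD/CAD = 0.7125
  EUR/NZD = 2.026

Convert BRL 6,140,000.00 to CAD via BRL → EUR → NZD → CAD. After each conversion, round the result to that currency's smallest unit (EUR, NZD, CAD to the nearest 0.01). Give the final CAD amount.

BRL 6,140,000.00 × 0.1901 = EUR 1,167,214.00
EUR 1,167,214.00 × 2.026 = NZD 2,364,775.56
NZD 2,364,775.56 × 0.7125 = CAD 1,684,902.59

CAD 1,684,902.59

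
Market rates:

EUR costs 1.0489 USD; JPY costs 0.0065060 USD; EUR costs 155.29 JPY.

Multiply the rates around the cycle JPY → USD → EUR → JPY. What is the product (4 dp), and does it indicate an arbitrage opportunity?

0.9632 (arbitrage exists)

Around JPY → USD → EUR → JPY: 1 × 0.0065060 ÷ 1.0489 × 155.29 = 0.963216
Product < 1; profitable direction is JPY → EUR → USD → JPY.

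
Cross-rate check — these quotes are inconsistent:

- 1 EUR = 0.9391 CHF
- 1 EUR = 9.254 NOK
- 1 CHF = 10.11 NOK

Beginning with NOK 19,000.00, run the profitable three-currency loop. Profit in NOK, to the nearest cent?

Profit: NOK 493.38

Profitable loop is NOK → EUR → CHF → NOK:
NOK 19,000.00 ÷ 9.254 = EUR 2,053.17
EUR 2,053.17 × 0.9391 = CHF 1,928.13
CHF 1,928.13 × 10.11 = NOK 19,493.38
Profit = NOK 19,493.38 − NOK 19,000.00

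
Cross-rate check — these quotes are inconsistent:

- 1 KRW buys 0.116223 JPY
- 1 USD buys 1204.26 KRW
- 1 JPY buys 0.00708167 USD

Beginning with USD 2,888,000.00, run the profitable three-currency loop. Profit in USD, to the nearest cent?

Profit: USD 25,729.03

Profitable loop is USD → JPY → KRW → USD:
USD 2,888,000.00 ÷ 0.00708167 = JPY 407,813,411
JPY 407,813,411 ÷ 0.116223 = KRW 3,508,887,322
KRW 3,508,887,322 ÷ 1204.26 = USD 2,913,729.03
Profit = USD 2,913,729.03 − USD 2,888,000.00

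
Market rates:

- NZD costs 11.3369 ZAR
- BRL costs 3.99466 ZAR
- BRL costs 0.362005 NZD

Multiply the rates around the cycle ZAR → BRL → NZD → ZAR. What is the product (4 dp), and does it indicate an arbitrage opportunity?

1.0274 (arbitrage exists)

Around ZAR → BRL → NZD → ZAR: 1 ÷ 3.99466 × 0.362005 × 11.3369 = 1.027375
Product > 1; profitable direction is ZAR → BRL → NZD → ZAR.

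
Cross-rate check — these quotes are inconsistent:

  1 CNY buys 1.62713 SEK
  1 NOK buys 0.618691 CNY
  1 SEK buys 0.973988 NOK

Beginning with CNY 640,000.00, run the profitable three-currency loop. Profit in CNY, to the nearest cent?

Profitable loop is CNY → NOK → SEK → CNY:
CNY 640,000.00 ÷ 0.618691 = NOK 1,034,442.07
NOK 1,034,442.07 ÷ 0.973988 = SEK 1,062,068.60
SEK 1,062,068.60 ÷ 1.62713 = CNY 652,725.11
Profit = CNY 652,725.11 − CNY 640,000.00

Profit: CNY 12,725.11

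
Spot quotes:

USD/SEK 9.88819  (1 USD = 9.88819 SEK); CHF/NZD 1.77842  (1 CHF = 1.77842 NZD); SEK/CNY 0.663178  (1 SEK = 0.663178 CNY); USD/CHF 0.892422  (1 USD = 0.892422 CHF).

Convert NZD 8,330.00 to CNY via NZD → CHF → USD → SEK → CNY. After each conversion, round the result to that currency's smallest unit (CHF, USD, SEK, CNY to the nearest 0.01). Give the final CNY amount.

NZD 8,330.00 ÷ 1.77842 = CHF 4,683.93
CHF 4,683.93 ÷ 0.892422 = USD 5,248.56
USD 5,248.56 × 9.88819 = SEK 51,898.76
SEK 51,898.76 × 0.663178 = CNY 34,418.12

CNY 34,418.12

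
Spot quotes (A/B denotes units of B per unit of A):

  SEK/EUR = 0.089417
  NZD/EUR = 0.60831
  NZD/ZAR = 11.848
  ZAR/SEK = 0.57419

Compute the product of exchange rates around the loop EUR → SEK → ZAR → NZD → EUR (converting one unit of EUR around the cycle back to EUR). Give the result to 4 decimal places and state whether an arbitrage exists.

Around EUR → SEK → ZAR → NZD → EUR: 1 ÷ 0.089417 ÷ 0.57419 ÷ 11.848 × 0.60831 = 1.000010
Product ≈ 1 (deviation 0.001%, within rounding noise).

1.0000 (no arbitrage)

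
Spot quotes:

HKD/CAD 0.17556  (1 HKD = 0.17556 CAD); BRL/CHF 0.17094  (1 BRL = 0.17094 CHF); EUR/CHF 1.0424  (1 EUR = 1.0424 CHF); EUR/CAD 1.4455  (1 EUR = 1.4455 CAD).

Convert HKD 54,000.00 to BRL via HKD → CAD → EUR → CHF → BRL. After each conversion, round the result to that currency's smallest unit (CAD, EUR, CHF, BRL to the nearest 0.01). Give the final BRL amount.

HKD 54,000.00 × 0.17556 = CAD 9,480.24
CAD 9,480.24 ÷ 1.4455 = EUR 6,558.45
EUR 6,558.45 × 1.0424 = CHF 6,836.53
CHF 6,836.53 ÷ 0.17094 = BRL 39,993.74

BRL 39,993.74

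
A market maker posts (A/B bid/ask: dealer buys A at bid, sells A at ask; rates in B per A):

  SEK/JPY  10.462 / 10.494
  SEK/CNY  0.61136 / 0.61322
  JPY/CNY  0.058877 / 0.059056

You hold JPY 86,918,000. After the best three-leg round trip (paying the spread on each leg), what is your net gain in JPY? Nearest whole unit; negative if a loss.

Best loop JPY → CNY → SEK → JPY:
JPY 86,918,000 × 0.058877 (sell JPY at bid) = CNY 5,117,471.09
CNY 5,117,471.09 ÷ 0.61322 (buy SEK at ask) = SEK 8,345,244.91
SEK 8,345,244.91 × 10.462 (sell SEK at bid) = JPY 87,307,952

Net profit: JPY 389,952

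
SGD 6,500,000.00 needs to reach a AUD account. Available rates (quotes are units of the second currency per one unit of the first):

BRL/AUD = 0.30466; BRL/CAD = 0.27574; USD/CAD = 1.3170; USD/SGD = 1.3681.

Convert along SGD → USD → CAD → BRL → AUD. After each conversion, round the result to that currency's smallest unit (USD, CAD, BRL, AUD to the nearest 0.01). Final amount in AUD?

SGD 6,500,000.00 ÷ 1.3681 = USD 4,751,114.68
USD 4,751,114.68 × 1.3170 = CAD 6,257,218.03
CAD 6,257,218.03 ÷ 0.27574 = BRL 22,692,456.77
BRL 22,692,456.77 × 0.30466 = AUD 6,913,483.88

AUD 6,913,483.88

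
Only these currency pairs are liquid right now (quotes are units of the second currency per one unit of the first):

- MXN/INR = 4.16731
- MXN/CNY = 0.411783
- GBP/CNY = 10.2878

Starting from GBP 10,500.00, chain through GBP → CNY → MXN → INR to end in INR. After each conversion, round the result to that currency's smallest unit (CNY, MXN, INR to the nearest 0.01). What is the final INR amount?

INR 1,093,198.97

GBP 10,500.00 × 10.2878 = CNY 108,021.90
CNY 108,021.90 ÷ 0.411783 = MXN 262,327.25
MXN 262,327.25 × 4.16731 = INR 1,093,198.97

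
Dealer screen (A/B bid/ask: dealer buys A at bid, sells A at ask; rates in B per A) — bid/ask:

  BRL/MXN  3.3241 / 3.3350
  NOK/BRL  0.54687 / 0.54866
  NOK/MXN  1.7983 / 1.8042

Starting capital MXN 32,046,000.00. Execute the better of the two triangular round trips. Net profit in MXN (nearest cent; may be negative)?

Net profit: MXN 242,459.85

Best loop MXN → NOK → BRL → MXN:
MXN 32,046,000.00 ÷ 1.8042 (buy NOK at ask) = NOK 17,761,888.93
NOK 17,761,888.93 × 0.54687 (sell NOK at bid) = BRL 9,713,444.20
BRL 9,713,444.20 × 3.3241 (sell BRL at bid) = MXN 32,288,459.85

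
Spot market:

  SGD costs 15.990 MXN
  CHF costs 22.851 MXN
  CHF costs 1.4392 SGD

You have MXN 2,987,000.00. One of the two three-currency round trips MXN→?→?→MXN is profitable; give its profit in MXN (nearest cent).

Profitable loop is MXN → CHF → SGD → MXN:
MXN 2,987,000.00 ÷ 22.851 = CHF 130,716.38
CHF 130,716.38 × 1.4392 = SGD 188,127.01
SGD 188,127.01 × 15.990 = MXN 3,008,150.96
Profit = MXN 3,008,150.96 − MXN 2,987,000.00

Profit: MXN 21,150.96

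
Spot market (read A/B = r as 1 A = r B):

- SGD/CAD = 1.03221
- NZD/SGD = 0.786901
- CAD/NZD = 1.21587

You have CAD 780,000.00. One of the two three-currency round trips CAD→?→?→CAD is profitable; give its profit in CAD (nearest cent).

Profitable loop is CAD → SGD → NZD → CAD:
CAD 780,000.00 ÷ 1.03221 = SGD 755,660.19
SGD 755,660.19 ÷ 0.786901 = NZD 960,298.93
NZD 960,298.93 ÷ 1.21587 = CAD 789,803.95
Profit = CAD 789,803.95 − CAD 780,000.00

Profit: CAD 9,803.95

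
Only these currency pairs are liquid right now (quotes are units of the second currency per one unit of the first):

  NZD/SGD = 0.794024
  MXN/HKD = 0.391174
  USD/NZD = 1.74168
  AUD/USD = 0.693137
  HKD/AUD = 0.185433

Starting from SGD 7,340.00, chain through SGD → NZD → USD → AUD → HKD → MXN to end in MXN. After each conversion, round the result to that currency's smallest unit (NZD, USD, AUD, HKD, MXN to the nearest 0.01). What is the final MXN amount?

MXN 105,564.56

SGD 7,340.00 ÷ 0.794024 = NZD 9,244.05
NZD 9,244.05 ÷ 1.74168 = USD 5,307.55
USD 5,307.55 ÷ 0.693137 = AUD 7,657.29
AUD 7,657.29 ÷ 0.185433 = HKD 41,294.11
HKD 41,294.11 ÷ 0.391174 = MXN 105,564.56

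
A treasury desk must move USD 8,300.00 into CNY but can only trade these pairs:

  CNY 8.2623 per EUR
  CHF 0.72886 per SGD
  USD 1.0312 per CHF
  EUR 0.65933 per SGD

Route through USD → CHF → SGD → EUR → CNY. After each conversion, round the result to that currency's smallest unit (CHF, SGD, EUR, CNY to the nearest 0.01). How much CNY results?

USD 8,300.00 ÷ 1.0312 = CHF 8,048.88
CHF 8,048.88 ÷ 0.72886 = SGD 11,043.11
SGD 11,043.11 × 0.65933 = EUR 7,281.05
EUR 7,281.05 × 8.2623 = CNY 60,158.22

CNY 60,158.22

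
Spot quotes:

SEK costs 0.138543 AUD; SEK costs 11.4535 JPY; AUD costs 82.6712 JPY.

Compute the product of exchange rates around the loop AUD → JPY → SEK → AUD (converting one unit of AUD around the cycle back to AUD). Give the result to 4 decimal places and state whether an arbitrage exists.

1.0000 (no arbitrage)

Around AUD → JPY → SEK → AUD: 1 × 82.6712 ÷ 11.4535 × 0.138543 = 1.000001
Product ≈ 1 (deviation 0.000%, within rounding noise).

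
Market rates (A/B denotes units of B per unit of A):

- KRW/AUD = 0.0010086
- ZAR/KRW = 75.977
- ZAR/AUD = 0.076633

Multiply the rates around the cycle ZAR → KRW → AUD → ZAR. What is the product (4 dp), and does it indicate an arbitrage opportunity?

Around ZAR → KRW → AUD → ZAR: 1 × 75.977 × 0.0010086 ÷ 0.076633 = 0.999966
Product ≈ 1 (deviation 0.003%, within rounding noise).

1.0000 (no arbitrage)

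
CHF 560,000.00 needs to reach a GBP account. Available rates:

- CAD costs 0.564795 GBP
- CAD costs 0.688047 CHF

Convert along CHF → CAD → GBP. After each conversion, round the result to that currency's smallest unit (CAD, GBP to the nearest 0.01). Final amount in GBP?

GBP 459,685.46

CHF 560,000.00 ÷ 0.688047 = CAD 813,897.89
CAD 813,897.89 × 0.564795 = GBP 459,685.46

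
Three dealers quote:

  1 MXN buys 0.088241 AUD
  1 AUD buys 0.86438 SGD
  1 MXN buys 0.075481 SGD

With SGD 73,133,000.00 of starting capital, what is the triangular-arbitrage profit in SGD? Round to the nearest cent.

Profit: SGD 768,095.20

Profitable loop is SGD → MXN → AUD → SGD:
SGD 73,133,000.00 ÷ 0.075481 = MXN 968,892,833.96
MXN 968,892,833.96 × 0.088241 = AUD 85,496,072.56
AUD 85,496,072.56 × 0.86438 = SGD 73,901,095.20
Profit = SGD 73,901,095.20 − SGD 73,133,000.00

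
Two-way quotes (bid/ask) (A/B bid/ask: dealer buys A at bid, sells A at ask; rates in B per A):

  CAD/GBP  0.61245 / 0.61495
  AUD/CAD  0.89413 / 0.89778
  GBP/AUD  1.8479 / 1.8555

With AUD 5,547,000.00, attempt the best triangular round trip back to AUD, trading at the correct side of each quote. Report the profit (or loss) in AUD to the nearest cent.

Net profit: AUD 66,166.66

Best loop AUD → CAD → GBP → AUD:
AUD 5,547,000.00 × 0.89413 (sell AUD at bid) = CAD 4,959,739.11
CAD 4,959,739.11 × 0.61245 (sell CAD at bid) = GBP 3,037,592.22
GBP 3,037,592.22 × 1.8479 (sell GBP at bid) = AUD 5,613,166.66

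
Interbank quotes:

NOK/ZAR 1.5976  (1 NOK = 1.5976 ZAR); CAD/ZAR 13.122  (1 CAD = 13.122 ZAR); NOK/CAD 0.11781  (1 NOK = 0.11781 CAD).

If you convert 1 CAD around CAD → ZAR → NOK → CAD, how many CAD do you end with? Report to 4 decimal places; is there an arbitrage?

0.9676 (arbitrage exists)

Around CAD → ZAR → NOK → CAD: 1 × 13.122 ÷ 1.5976 × 0.11781 = 0.967641
Product < 1; profitable direction is CAD → NOK → ZAR → CAD.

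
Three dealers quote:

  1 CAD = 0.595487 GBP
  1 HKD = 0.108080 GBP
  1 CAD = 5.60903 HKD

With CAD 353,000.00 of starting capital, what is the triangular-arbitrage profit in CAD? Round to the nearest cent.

Profit: CAD 6,364.79

Profitable loop is CAD → HKD → GBP → CAD:
CAD 353,000.00 × 5.60903 = HKD 1,979,987.59
HKD 1,979,987.59 × 0.108080 = GBP 213,997.06
GBP 213,997.06 ÷ 0.595487 = CAD 359,364.79
Profit = CAD 359,364.79 − CAD 353,000.00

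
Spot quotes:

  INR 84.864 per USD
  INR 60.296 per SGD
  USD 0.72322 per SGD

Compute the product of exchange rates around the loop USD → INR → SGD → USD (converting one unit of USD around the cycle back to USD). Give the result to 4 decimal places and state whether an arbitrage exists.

1.0179 (arbitrage exists)

Around USD → INR → SGD → USD: 1 × 84.864 ÷ 60.296 × 0.72322 = 1.017901
Product > 1; profitable direction is USD → INR → SGD → USD.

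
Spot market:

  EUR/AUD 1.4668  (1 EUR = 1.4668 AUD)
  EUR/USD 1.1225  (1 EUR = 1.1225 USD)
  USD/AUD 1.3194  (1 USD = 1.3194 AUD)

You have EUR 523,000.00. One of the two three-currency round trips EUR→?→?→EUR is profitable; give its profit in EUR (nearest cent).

Profitable loop is EUR → USD → AUD → EUR:
EUR 523,000.00 × 1.1225 = USD 587,067.50
USD 587,067.50 × 1.3194 = AUD 774,576.86
AUD 774,576.86 ÷ 1.4668 = EUR 528,072.58
Profit = EUR 528,072.58 − EUR 523,000.00

Profit: EUR 5,072.58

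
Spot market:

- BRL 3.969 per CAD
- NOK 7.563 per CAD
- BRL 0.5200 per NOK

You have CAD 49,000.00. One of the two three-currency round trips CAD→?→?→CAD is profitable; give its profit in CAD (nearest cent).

Profit: CAD 451.53

Profitable loop is CAD → BRL → NOK → CAD:
CAD 49,000.00 × 3.969 = BRL 194,481.00
BRL 194,481.00 ÷ 0.5200 = NOK 374,001.92
NOK 374,001.92 ÷ 7.563 = CAD 49,451.53
Profit = CAD 49,451.53 − CAD 49,000.00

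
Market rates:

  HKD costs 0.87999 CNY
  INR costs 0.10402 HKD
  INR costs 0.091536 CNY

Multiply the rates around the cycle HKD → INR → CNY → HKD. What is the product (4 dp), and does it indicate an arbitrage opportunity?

Around HKD → INR → CNY → HKD: 1 ÷ 0.10402 × 0.091536 ÷ 0.87999 = 0.999994
Product ≈ 1 (deviation 0.001%, within rounding noise).

1.0000 (no arbitrage)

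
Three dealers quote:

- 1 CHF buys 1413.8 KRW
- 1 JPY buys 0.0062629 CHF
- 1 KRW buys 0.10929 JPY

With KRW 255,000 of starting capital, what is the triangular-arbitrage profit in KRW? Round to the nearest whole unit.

Profit: KRW 8,510

Profitable loop is KRW → CHF → JPY → KRW:
KRW 255,000 ÷ 1413.8 = CHF 180.36
CHF 180.36 ÷ 0.0062629 = JPY 28,799
JPY 28,799 ÷ 0.10929 = KRW 263,510
Profit = KRW 263,510 − KRW 255,000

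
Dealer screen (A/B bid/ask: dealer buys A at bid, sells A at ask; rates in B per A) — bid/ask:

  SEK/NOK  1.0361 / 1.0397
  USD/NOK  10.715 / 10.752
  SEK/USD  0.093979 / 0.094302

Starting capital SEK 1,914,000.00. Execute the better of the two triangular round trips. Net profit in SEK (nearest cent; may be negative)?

Net profit: SEK 41,840.56

Best loop SEK → NOK → USD → SEK:
SEK 1,914,000.00 × 1.0361 (sell SEK at bid) = NOK 1,983,095.40
NOK 1,983,095.40 ÷ 10.752 (buy USD at ask) = USD 184,439.68
USD 184,439.68 ÷ 0.094302 (buy SEK at ask) = SEK 1,955,840.56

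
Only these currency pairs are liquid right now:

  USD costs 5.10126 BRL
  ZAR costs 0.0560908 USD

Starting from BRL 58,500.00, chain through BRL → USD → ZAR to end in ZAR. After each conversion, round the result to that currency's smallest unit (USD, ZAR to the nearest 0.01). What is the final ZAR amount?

ZAR 204,449.93

BRL 58,500.00 ÷ 5.10126 = USD 11,467.76
USD 11,467.76 ÷ 0.0560908 = ZAR 204,449.93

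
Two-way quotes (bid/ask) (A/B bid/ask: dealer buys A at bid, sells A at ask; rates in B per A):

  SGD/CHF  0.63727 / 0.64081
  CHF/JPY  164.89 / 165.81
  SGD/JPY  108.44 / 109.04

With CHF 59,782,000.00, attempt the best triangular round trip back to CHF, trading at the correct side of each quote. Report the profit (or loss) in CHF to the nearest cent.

Net profit: CHF 1,230,658.58

Best loop CHF → SGD → JPY → CHF:
CHF 59,782,000.00 ÷ 0.64081 (buy SGD at ask) = SGD 93,291,303.19
SGD 93,291,303.19 × 108.44 (sell SGD at bid) = JPY 10,116,508,918
JPY 10,116,508,918 ÷ 165.81 (buy CHF at ask) = CHF 61,012,658.58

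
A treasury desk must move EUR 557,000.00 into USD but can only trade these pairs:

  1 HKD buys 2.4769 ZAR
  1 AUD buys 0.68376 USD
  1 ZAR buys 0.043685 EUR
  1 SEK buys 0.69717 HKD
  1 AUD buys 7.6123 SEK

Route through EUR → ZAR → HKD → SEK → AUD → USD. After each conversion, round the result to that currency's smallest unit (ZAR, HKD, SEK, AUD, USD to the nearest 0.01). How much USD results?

EUR 557,000.00 ÷ 0.043685 = ZAR 12,750,371.98
ZAR 12,750,371.98 ÷ 2.4769 = HKD 5,147,713.67
HKD 5,147,713.67 ÷ 0.69717 = SEK 7,383,728.03
SEK 7,383,728.03 ÷ 7.6123 = AUD 969,973.34
AUD 969,973.34 × 0.68376 = USD 663,228.97

USD 663,228.97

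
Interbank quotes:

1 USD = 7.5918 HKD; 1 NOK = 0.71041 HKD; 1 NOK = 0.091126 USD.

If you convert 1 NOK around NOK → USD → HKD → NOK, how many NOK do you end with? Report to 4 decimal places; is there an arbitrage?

0.9738 (arbitrage exists)

Around NOK → USD → HKD → NOK: 1 × 0.091126 × 7.5918 ÷ 0.71041 = 0.973818
Product < 1; profitable direction is NOK → HKD → USD → NOK.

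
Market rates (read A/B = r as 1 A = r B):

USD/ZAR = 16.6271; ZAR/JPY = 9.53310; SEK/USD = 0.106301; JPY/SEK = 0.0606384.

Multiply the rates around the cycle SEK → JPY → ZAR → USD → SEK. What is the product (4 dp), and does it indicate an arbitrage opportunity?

0.9787 (arbitrage exists)

Around SEK → JPY → ZAR → USD → SEK: 1 ÷ 0.0606384 ÷ 9.53310 ÷ 16.6271 ÷ 0.106301 = 0.978733
Product < 1; profitable direction is SEK → USD → ZAR → JPY → SEK.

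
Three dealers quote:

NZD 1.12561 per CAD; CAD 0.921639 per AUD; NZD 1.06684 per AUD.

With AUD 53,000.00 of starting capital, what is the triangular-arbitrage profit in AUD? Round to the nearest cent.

Profit: AUD 1,503.75

Profitable loop is AUD → NZD → CAD → AUD:
AUD 53,000.00 × 1.06684 = NZD 56,542.52
NZD 56,542.52 ÷ 1.12561 = CAD 50,232.78
CAD 50,232.78 ÷ 0.921639 = AUD 54,503.75
Profit = AUD 54,503.75 − AUD 53,000.00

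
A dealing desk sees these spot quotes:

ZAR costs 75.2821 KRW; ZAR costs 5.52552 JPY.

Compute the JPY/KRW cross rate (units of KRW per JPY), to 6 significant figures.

1 JPY ÷ 5.52552 = 0.180978 ZAR
0.180978 ZAR × 75.2821 = 13.6244 KRW

JPY/KRW = 13.6244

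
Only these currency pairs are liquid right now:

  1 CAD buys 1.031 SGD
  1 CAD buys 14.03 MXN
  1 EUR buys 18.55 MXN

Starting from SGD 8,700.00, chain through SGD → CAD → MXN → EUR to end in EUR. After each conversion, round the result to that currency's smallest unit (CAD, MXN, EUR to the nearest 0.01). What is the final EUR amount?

EUR 6,382.26

SGD 8,700.00 ÷ 1.031 = CAD 8,438.41
CAD 8,438.41 × 14.03 = MXN 118,390.89
MXN 118,390.89 ÷ 18.55 = EUR 6,382.26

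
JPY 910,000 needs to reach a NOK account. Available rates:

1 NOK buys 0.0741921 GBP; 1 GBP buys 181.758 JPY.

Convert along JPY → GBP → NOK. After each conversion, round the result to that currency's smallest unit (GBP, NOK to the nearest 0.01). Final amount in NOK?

NOK 67,482.39

JPY 910,000 ÷ 181.758 = GBP 5,006.66
GBP 5,006.66 ÷ 0.0741921 = NOK 67,482.39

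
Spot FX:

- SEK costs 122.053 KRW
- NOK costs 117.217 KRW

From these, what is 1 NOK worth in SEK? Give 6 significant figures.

NOK/SEK = 0.960378

1 NOK × 117.217 = 117.217 KRW
117.217 KRW ÷ 122.053 = 0.960378 SEK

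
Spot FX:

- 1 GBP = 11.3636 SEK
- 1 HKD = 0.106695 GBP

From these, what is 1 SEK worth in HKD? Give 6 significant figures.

1 SEK ÷ 11.3636 = 0.0880003 GBP
0.0880003 GBP ÷ 0.106695 = 0.824784 HKD

SEK/HKD = 0.824784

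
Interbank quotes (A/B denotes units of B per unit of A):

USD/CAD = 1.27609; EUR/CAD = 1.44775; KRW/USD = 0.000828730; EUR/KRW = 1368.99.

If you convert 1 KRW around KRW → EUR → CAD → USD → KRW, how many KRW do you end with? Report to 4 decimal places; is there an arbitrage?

Around KRW → EUR → CAD → USD → KRW: 1 ÷ 1368.99 × 1.44775 ÷ 1.27609 ÷ 0.000828730 = 0.999998
Product ≈ 1 (deviation 0.000%, within rounding noise).

1.0000 (no arbitrage)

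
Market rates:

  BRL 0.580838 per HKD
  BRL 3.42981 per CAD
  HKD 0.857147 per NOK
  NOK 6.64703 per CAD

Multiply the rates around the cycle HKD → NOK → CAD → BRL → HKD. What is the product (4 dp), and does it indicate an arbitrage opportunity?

Around HKD → NOK → CAD → BRL → HKD: 1 ÷ 0.857147 ÷ 6.64703 × 3.42981 ÷ 0.580838 = 1.036411
Product > 1; profitable direction is HKD → NOK → CAD → BRL → HKD.

1.0364 (arbitrage exists)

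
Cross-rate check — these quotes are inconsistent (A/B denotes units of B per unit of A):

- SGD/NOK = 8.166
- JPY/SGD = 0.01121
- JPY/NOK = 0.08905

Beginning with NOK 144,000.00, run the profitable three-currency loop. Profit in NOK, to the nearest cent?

Profit: NOK 4,027.89

Profitable loop is NOK → JPY → SGD → NOK:
NOK 144,000.00 ÷ 0.08905 = JPY 1,617,069
JPY 1,617,069 × 0.01121 = SGD 18,127.34
SGD 18,127.34 × 8.166 = NOK 148,027.89
Profit = NOK 148,027.89 − NOK 144,000.00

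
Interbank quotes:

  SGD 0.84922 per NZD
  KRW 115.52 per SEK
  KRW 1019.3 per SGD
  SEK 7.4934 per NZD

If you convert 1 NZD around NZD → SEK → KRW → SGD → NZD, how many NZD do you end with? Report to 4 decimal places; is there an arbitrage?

1.0000 (no arbitrage)

Around NZD → SEK → KRW → SGD → NZD: 1 × 7.4934 × 115.52 ÷ 1019.3 ÷ 0.84922 = 1.000032
Product ≈ 1 (deviation 0.003%, within rounding noise).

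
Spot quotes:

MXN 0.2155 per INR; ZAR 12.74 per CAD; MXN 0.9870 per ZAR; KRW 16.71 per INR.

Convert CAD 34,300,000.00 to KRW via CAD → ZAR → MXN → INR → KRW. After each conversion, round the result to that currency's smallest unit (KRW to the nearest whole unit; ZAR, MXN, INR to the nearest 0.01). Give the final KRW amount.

KRW 33,443,357,866

CAD 34,300,000.00 × 12.74 = ZAR 436,982,000.00
ZAR 436,982,000.00 × 0.9870 = MXN 431,301,234.00
MXN 431,301,234.00 ÷ 0.2155 = INR 2,001,397,837.59
INR 2,001,397,837.59 × 16.71 = KRW 33,443,357,866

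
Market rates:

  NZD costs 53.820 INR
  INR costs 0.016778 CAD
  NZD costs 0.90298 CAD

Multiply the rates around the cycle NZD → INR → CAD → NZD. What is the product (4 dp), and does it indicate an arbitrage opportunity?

Around NZD → INR → CAD → NZD: 1 × 53.820 × 0.016778 ÷ 0.90298 = 1.000013
Product ≈ 1 (deviation 0.001%, within rounding noise).

1.0000 (no arbitrage)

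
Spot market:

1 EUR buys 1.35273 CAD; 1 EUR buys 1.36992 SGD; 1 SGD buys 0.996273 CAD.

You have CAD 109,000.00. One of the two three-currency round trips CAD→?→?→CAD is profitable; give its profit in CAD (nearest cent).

Profit: CAD 973.73

Profitable loop is CAD → EUR → SGD → CAD:
CAD 109,000.00 ÷ 1.35273 = EUR 80,577.79
EUR 80,577.79 × 1.36992 = SGD 110,385.13
SGD 110,385.13 × 0.996273 = CAD 109,973.73
Profit = CAD 109,973.73 − CAD 109,000.00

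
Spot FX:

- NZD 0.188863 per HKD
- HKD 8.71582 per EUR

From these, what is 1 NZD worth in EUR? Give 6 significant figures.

NZD/EUR = 0.607498

1 NZD ÷ 0.188863 = 5.29484 HKD
5.29484 HKD ÷ 8.71582 = 0.607498 EUR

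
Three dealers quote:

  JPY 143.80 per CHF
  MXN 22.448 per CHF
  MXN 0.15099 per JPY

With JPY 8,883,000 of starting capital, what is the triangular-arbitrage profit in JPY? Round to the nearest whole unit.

Profit: JPY 300,966

Profitable loop is JPY → CHF → MXN → JPY:
JPY 8,883,000 ÷ 143.80 = CHF 61,773.30
CHF 61,773.30 × 22.448 = MXN 1,386,686.95
MXN 1,386,686.95 ÷ 0.15099 = JPY 9,183,966
Profit = JPY 9,183,966 − JPY 8,883,000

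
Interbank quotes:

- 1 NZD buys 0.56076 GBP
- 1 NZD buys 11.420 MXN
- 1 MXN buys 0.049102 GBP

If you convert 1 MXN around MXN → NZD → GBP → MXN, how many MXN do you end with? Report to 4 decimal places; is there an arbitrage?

1.0000 (no arbitrage)

Around MXN → NZD → GBP → MXN: 1 ÷ 11.420 × 0.56076 ÷ 0.049102 = 1.000027
Product ≈ 1 (deviation 0.003%, within rounding noise).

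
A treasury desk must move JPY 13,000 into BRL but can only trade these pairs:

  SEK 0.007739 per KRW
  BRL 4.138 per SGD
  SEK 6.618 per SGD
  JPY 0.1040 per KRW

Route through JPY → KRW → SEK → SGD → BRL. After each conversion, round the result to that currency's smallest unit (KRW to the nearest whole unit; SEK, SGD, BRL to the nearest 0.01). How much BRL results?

BRL 604.85

JPY 13,000 ÷ 0.1040 = KRW 125,000
KRW 125,000 × 0.007739 = SEK 967.38
SEK 967.38 ÷ 6.618 = SGD 146.17
SGD 146.17 × 4.138 = BRL 604.85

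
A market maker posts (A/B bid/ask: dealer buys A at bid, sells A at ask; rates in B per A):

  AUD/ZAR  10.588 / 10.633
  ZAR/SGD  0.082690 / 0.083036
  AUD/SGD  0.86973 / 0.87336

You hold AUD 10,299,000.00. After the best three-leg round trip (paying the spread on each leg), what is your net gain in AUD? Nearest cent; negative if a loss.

Best loop AUD → ZAR → SGD → AUD:
AUD 10,299,000.00 × 10.588 (sell AUD at bid) = ZAR 109,045,812.00
ZAR 109,045,812.00 × 0.082690 (sell ZAR at bid) = SGD 9,016,998.19
SGD 9,016,998.19 ÷ 0.87336 (buy AUD at ask) = AUD 10,324,491.84

Net profit: AUD 25,491.84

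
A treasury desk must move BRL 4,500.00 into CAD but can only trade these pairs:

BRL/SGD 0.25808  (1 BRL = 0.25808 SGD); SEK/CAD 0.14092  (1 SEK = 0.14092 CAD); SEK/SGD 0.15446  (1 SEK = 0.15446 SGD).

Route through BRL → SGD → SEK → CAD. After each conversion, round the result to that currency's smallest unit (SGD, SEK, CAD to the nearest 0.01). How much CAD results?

BRL 4,500.00 × 0.25808 = SGD 1,161.36
SGD 1,161.36 ÷ 0.15446 = SEK 7,518.84
SEK 7,518.84 × 0.14092 = CAD 1,059.55

CAD 1,059.55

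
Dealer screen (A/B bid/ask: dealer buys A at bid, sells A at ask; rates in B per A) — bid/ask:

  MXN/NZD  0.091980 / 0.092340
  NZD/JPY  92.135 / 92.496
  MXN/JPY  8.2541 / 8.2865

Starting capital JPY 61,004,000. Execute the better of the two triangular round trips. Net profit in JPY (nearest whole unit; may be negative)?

Best loop JPY → MXN → NZD → JPY:
JPY 61,004,000 ÷ 8.2865 (buy MXN at ask) = MXN 7,361,853.62
MXN 7,361,853.62 × 0.091980 (sell MXN at bid) = NZD 677,143.30
NZD 677,143.30 × 92.135 (sell NZD at bid) = JPY 62,388,598

Net profit: JPY 1,384,598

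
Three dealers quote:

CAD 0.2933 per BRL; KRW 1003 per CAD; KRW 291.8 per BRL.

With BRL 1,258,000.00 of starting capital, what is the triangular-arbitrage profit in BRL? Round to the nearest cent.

Profitable loop is BRL → CAD → KRW → BRL:
BRL 1,258,000.00 × 0.2933 = CAD 368,971.40
CAD 368,971.40 × 1003 = KRW 370,078,314
KRW 370,078,314 ÷ 291.8 = BRL 1,268,260.16
Profit = BRL 1,268,260.16 − BRL 1,258,000.00

Profit: BRL 10,260.16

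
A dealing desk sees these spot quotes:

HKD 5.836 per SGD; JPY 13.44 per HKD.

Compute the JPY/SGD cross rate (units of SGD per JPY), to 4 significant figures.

JPY/SGD = 0.01275

1 JPY ÷ 13.44 = 0.0744048 HKD
0.0744048 HKD ÷ 5.836 = 0.0127493 SGD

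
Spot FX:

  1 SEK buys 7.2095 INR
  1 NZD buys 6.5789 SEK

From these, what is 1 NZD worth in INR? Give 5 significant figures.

NZD/INR = 47.431

1 NZD × 6.5789 = 6.5789 SEK
6.5789 SEK × 7.2095 = 47.4306 INR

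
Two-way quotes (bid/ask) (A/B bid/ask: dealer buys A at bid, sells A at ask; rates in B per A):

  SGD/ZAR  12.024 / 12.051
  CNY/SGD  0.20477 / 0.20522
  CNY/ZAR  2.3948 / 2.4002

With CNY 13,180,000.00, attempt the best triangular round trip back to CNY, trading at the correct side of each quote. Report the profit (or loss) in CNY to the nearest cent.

Best loop CNY → SGD → ZAR → CNY:
CNY 13,180,000.00 × 0.20477 (sell CNY at bid) = SGD 2,698,868.60
SGD 2,698,868.60 × 12.024 (sell SGD at bid) = ZAR 32,451,196.05
ZAR 32,451,196.05 ÷ 2.4002 (buy CNY at ask) = CNY 13,520,205.00

Net profit: CNY 340,205.00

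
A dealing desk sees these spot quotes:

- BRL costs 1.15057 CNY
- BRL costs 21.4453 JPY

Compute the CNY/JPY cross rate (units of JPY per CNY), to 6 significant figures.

1 CNY ÷ 1.15057 = 0.869134 BRL
0.869134 BRL × 21.4453 = 18.6388 JPY

CNY/JPY = 18.6388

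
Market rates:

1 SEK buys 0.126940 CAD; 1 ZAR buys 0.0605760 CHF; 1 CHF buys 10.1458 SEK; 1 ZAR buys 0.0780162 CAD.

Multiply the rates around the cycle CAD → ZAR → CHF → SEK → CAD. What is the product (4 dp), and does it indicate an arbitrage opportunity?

1.0000 (no arbitrage)

Around CAD → ZAR → CHF → SEK → CAD: 1 ÷ 0.0780162 × 0.0605760 × 10.1458 × 0.126940 = 1.000001
Product ≈ 1 (deviation 0.000%, within rounding noise).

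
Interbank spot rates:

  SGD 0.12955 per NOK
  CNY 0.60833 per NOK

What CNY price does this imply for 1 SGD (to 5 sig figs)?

SGD/CNY = 4.6957

1 SGD ÷ 0.12955 = 7.71903 NOK
7.71903 NOK × 0.60833 = 4.69572 CNY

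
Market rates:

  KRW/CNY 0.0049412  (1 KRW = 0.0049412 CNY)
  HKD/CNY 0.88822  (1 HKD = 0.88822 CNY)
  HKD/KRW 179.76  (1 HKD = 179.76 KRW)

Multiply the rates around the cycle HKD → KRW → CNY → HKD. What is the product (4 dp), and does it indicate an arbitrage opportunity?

1.0000 (no arbitrage)

Around HKD → KRW → CNY → HKD: 1 × 179.76 × 0.0049412 ÷ 0.88822 = 1.000011
Product ≈ 1 (deviation 0.001%, within rounding noise).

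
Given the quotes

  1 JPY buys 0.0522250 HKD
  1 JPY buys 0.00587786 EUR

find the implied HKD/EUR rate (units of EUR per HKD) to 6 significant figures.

1 HKD ÷ 0.0522250 = 19.1479 JPY
19.1479 JPY × 0.00587786 = 0.112549 EUR

HKD/EUR = 0.112549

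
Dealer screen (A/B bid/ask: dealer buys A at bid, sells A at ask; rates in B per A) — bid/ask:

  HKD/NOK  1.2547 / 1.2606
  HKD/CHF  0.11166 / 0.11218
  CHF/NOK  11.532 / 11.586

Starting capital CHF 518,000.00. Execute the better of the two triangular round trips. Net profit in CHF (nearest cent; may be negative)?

Net profit: CHF 11,120.65

Best loop CHF → NOK → HKD → CHF:
CHF 518,000.00 × 11.532 (sell CHF at bid) = NOK 5,973,576.00
NOK 5,973,576.00 ÷ 1.2606 (buy HKD at ask) = HKD 4,738,676.82
HKD 4,738,676.82 × 0.11166 (sell HKD at bid) = CHF 529,120.65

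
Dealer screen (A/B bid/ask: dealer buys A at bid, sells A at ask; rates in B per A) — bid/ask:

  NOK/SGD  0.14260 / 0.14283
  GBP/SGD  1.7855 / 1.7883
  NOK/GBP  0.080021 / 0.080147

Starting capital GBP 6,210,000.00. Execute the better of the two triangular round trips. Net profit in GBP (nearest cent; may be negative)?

Best loop GBP → SGD → NOK → GBP:
GBP 6,210,000.00 × 1.7855 (sell GBP at bid) = SGD 11,087,955.00
SGD 11,087,955.00 ÷ 0.14283 (buy NOK at ask) = NOK 77,630,434.78
NOK 77,630,434.78 × 0.080021 (sell NOK at bid) = GBP 6,212,065.02

Net profit: GBP 2,065.02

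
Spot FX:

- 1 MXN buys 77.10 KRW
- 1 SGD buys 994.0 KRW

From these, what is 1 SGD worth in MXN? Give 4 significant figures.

1 SGD × 994.0 = 994 KRW
994 KRW ÷ 77.10 = 12.8923 MXN

SGD/MXN = 12.89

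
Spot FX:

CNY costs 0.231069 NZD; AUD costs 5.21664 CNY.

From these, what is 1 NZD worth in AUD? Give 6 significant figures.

NZD/AUD = 0.829598

1 NZD ÷ 0.231069 = 4.32771 CNY
4.32771 CNY ÷ 5.21664 = 0.829598 AUD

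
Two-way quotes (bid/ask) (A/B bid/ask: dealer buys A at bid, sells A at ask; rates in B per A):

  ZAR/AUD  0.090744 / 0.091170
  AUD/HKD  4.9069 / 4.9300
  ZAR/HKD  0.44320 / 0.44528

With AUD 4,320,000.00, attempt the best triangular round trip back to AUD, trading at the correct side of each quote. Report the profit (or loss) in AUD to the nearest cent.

Best loop AUD → HKD → ZAR → AUD:
AUD 4,320,000.00 × 4.9069 (sell AUD at bid) = HKD 21,197,808.00
HKD 21,197,808.00 ÷ 0.44528 (buy ZAR at ask) = ZAR 47,605,569.53
ZAR 47,605,569.53 × 0.090744 (sell ZAR at bid) = AUD 4,319,919.80

Net result: AUD -80.20 (no profitable arbitrage after spreads)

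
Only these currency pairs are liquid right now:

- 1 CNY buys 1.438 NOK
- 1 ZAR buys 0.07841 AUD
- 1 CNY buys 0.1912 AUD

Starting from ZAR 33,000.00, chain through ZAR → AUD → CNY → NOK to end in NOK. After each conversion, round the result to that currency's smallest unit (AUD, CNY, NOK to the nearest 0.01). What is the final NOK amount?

NOK 19,460.61

ZAR 33,000.00 × 0.07841 = AUD 2,587.53
AUD 2,587.53 ÷ 0.1912 = CNY 13,533.11
CNY 13,533.11 × 1.438 = NOK 19,460.61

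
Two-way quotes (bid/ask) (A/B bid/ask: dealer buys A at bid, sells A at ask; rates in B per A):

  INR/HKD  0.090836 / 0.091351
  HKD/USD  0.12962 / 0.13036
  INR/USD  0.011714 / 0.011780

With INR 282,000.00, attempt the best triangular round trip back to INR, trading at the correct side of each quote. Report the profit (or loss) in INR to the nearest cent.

Net result: INR -139.75 (no profitable arbitrage after spreads)

Best loop INR → HKD → USD → INR:
INR 282,000.00 × 0.090836 (sell INR at bid) = HKD 25,615.75
HKD 25,615.75 × 0.12962 (sell HKD at bid) = USD 3,320.31
USD 3,320.31 ÷ 0.011780 (buy INR at ask) = INR 281,860.25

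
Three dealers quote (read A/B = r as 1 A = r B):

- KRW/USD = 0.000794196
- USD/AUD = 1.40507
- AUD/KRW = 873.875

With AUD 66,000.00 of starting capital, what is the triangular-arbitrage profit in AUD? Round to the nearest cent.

Profit: AUD 1,681.34

Profitable loop is AUD → USD → KRW → AUD:
AUD 66,000.00 ÷ 1.40507 = USD 46,972.75
USD 46,972.75 ÷ 0.000794196 = KRW 59,145,033
KRW 59,145,033 ÷ 873.875 = AUD 67,681.34
Profit = AUD 67,681.34 − AUD 66,000.00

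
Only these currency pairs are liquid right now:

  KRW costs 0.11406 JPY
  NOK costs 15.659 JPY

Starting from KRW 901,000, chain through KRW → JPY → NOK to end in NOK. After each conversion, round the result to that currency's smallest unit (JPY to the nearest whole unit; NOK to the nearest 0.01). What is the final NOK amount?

NOK 6,562.87

KRW 901,000 × 0.11406 = JPY 102,768
JPY 102,768 ÷ 15.659 = NOK 6,562.87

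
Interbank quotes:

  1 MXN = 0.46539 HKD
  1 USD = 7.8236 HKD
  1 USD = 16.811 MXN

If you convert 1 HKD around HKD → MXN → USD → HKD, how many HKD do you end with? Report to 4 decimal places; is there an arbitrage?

1.0000 (no arbitrage)

Around HKD → MXN → USD → HKD: 1 ÷ 0.46539 ÷ 16.811 × 7.8236 = 0.999991
Product ≈ 1 (deviation 0.001%, within rounding noise).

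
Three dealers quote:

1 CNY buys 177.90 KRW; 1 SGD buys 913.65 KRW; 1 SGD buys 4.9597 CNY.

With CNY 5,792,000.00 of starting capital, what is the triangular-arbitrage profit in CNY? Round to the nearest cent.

Profit: CNY 205,593.90

Profitable loop is CNY → SGD → KRW → CNY:
CNY 5,792,000.00 ÷ 4.9597 = SGD 1,167,812.57
SGD 1,167,812.57 × 913.65 = KRW 1,066,971,954
KRW 1,066,971,954 ÷ 177.90 = CNY 5,997,593.90
Profit = CNY 5,997,593.90 − CNY 5,792,000.00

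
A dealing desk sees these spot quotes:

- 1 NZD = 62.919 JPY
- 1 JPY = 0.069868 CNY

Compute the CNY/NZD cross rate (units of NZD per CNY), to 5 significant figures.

CNY/NZD = 0.22748

1 CNY ÷ 0.069868 = 14.3127 JPY
14.3127 JPY ÷ 62.919 = 0.227478 NZD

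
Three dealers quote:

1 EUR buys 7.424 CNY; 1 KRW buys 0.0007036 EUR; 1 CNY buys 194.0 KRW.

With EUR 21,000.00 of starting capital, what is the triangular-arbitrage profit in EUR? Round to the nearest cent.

Profit: EUR 280.65

Profitable loop is EUR → CNY → KRW → EUR:
EUR 21,000.00 × 7.424 = CNY 155,904.00
CNY 155,904.00 × 194.0 = KRW 30,245,376
KRW 30,245,376 × 0.0007036 = EUR 21,280.65
Profit = EUR 21,280.65 − EUR 21,000.00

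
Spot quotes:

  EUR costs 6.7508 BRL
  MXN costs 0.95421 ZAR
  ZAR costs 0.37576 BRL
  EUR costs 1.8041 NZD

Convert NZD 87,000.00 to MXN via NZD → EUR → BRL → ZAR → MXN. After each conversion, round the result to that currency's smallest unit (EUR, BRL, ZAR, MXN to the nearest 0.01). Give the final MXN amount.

NZD 87,000.00 ÷ 1.8041 = EUR 48,223.49
EUR 48,223.49 × 6.7508 = BRL 325,547.14
BRL 325,547.14 ÷ 0.37576 = ZAR 866,369.86
ZAR 866,369.86 ÷ 0.95421 = MXN 907,944.65

MXN 907,944.65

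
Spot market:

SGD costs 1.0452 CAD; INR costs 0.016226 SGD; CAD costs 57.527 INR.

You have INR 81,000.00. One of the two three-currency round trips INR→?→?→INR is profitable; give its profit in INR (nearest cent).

Profitable loop is INR → CAD → SGD → INR:
INR 81,000.00 ÷ 57.527 = CAD 1,408.03
CAD 1,408.03 ÷ 1.0452 = SGD 1,347.14
SGD 1,347.14 ÷ 0.016226 = INR 83,023.76
Profit = INR 83,023.76 − INR 81,000.00

Profit: INR 2,023.76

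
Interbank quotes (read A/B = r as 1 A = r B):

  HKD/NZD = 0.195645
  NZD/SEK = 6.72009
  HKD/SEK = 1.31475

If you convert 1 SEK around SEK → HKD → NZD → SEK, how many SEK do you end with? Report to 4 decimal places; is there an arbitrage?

1.0000 (no arbitrage)

Around SEK → HKD → NZD → SEK: 1 ÷ 1.31475 × 0.195645 × 6.72009 = 1.000002
Product ≈ 1 (deviation 0.000%, within rounding noise).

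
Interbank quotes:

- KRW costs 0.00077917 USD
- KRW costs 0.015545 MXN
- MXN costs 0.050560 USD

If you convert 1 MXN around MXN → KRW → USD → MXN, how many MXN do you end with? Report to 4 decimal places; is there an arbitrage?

Around MXN → KRW → USD → MXN: 1 ÷ 0.015545 × 0.00077917 ÷ 0.050560 = 0.991367
Product < 1; profitable direction is MXN → USD → KRW → MXN.

0.9914 (arbitrage exists)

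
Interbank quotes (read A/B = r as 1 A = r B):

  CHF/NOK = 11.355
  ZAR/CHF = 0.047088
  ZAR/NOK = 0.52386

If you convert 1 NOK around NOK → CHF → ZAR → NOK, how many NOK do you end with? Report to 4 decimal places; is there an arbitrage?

Around NOK → CHF → ZAR → NOK: 1 ÷ 11.355 ÷ 0.047088 × 0.52386 = 0.979756
Product < 1; profitable direction is NOK → ZAR → CHF → NOK.

0.9798 (arbitrage exists)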